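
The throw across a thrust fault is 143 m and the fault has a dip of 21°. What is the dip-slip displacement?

dip-slip = throw / sin(dip) = 143 / sin(21°) = 399 m

399 m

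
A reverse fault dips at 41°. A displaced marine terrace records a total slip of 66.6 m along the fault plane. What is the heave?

50.3 m

heave = dip-slip × cos(dip) = 66.6 m × cos(41°) = 50.3 m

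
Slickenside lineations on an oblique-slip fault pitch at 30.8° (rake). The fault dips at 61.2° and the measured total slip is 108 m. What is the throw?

48.5 m

dip-slip = net slip × sin(rake) = 108 m × sin(30.8°) = 55.30 m
throw = dip-slip × sin(dip) = 55.30 × sin(61.2°) = 48.5 m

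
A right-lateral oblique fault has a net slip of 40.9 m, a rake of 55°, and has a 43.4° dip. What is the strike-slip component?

strike-slip = net slip × cos(rake) = 40.9 m × cos(55°) = 23.5 m

23.5 m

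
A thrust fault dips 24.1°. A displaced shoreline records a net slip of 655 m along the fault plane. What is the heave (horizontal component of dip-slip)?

heave = dip-slip × cos(dip) = 655 m × cos(24.1°) = 598 m

598 m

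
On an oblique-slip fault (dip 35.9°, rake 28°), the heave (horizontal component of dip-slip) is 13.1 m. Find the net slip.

34.4 m

dip-slip = heave / cos(dip) = 13.1 / cos(35.9°) = 16.17 m
net slip = dip-slip / sin(rake) = 16.17 / sin(28°) = 34.4 m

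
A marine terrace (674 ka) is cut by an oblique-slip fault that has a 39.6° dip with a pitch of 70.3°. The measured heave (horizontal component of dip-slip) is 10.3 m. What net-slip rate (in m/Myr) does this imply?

21.1 m/Myr

dip-slip = heave / cos(dip) = 10.3 / cos(39.6°) = 13.37 m
net slip = dip-slip / sin(rake) = 13.37 / sin(70.3°) = 14.20 m
rate = 14.20 m / 674 ka = 0.0000211 m/yr = 21.1 m/Myr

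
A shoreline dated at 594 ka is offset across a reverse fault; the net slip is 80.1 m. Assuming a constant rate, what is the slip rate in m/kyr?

rate = 80.1 m / 594 ka = 0.000135 m/yr = 0.135 m/kyr

0.135 m/kyr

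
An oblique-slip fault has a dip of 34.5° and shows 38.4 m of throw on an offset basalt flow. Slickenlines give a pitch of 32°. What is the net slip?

dip-slip = throw / sin(dip) = 38.4 / sin(34.5°) = 67.80 m
net slip = dip-slip / sin(rake) = 67.80 / sin(32°) = 128 m

128 m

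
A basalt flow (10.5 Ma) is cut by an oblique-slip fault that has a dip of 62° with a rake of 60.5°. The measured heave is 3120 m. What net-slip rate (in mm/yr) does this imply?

0.727 mm/yr

dip-slip = heave / cos(dip) = 3120 / cos(62°) = 6646 m
net slip = dip-slip / sin(rake) = 6646 / sin(60.5°) = 7636 m
rate = 7636 m / 10.5 Ma = 0.000727 m/yr = 0.727 mm/yr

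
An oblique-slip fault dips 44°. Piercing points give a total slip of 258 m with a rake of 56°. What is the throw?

149 m

dip-slip = net slip × sin(rake) = 258 m × sin(56°) = 213.9 m
throw = dip-slip × sin(dip) = 213.9 × sin(44°) = 149 m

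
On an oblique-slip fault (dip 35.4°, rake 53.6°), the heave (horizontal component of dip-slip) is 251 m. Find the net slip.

383 m

dip-slip = heave / cos(dip) = 251 / cos(35.4°) = 307.9 m
net slip = dip-slip / sin(rake) = 307.9 / sin(53.6°) = 383 m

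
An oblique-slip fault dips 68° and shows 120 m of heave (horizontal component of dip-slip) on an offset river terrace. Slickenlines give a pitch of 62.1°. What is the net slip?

362 m

dip-slip = heave / cos(dip) = 120 / cos(68°) = 320.3 m
net slip = dip-slip / sin(rake) = 320.3 / sin(62.1°) = 362 m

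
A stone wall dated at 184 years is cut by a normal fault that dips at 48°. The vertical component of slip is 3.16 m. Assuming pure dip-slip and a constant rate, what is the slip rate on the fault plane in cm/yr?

2.31 cm/yr

dip-slip = throw / sin(dip) = 3.16 m / sin(48°) = 4.252 m
rate = 4.252 m / 184 years = 0.0231 m/yr = 2.31 cm/yr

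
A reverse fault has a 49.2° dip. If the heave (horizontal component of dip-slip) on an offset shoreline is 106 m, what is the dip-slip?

162 m

dip-slip = heave / cos(dip) = 106 / cos(49.2°) = 162 m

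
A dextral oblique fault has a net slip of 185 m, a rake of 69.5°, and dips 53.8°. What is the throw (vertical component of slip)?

140 m

dip-slip = net slip × sin(rake) = 185 m × sin(69.5°) = 173.3 m
throw = dip-slip × sin(dip) = 173.3 × sin(53.8°) = 140 m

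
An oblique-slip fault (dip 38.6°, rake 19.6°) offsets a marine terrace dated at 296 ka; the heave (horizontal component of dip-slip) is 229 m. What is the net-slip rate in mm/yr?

dip-slip = heave / cos(dip) = 229 / cos(38.6°) = 293 m
net slip = dip-slip / sin(rake) = 293 / sin(19.6°) = 873.5 m
rate = 873.5 m / 296 ka = 0.00295 m/yr = 2.95 mm/yr

2.95 mm/yr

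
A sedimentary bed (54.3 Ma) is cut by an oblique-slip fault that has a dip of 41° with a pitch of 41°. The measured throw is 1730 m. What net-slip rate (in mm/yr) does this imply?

dip-slip = throw / sin(dip) = 1730 / sin(41°) = 2637 m
net slip = dip-slip / sin(rake) = 2637 / sin(41°) = 4019 m
rate = 4019 m / 54.3 Ma = 0.0000740 m/yr = 0.0740 mm/yr

0.0740 mm/yr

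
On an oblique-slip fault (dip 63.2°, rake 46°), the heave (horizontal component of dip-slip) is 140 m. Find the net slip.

432 m

dip-slip = heave / cos(dip) = 140 / cos(63.2°) = 310.5 m
net slip = dip-slip / sin(rake) = 310.5 / sin(46°) = 432 m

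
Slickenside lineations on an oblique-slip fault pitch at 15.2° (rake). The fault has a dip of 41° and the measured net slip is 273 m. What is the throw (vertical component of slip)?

dip-slip = net slip × sin(rake) = 273 m × sin(15.2°) = 71.58 m
throw = dip-slip × sin(dip) = 71.58 × sin(41°) = 47 m

47 m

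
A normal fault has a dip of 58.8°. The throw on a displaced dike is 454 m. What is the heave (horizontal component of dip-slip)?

heave = throw / tan(dip) = 454 / tan(58.8°) = 275 m

275 m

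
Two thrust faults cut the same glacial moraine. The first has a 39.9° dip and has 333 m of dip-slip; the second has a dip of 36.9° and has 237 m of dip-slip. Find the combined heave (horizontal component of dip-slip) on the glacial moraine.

heave_A = 333 × cos(39.9°) = 255.5 m
heave_B = 237 × cos(36.9°) = 189.5 m
total = 255.5 + 189.5 = 445 m

445 m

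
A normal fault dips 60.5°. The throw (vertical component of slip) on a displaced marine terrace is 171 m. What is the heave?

96.7 m

heave = throw / tan(dip) = 171 / tan(60.5°) = 96.7 m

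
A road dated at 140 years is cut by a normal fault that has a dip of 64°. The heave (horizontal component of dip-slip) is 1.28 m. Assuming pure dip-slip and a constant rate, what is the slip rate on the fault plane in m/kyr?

dip-slip = heave / cos(dip) = 1.28 m / cos(64°) = 2.920 m
rate = 2.920 m / 140 years = 0.0209 m/yr = 20.9 m/kyr

20.9 m/kyr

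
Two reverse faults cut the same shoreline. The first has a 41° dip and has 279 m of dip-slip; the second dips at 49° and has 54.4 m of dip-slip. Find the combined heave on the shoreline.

heave_A = 279 × cos(41°) = 210.6 m
heave_B = 54.4 × cos(49°) = 35.69 m
total = 210.6 + 35.69 = 246 m

246 m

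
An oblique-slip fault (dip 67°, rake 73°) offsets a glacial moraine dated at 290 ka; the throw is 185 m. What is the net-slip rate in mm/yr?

0.725 mm/yr

dip-slip = throw / sin(dip) = 185 / sin(67°) = 201 m
net slip = dip-slip / sin(rake) = 201 / sin(73°) = 210.2 m
rate = 210.2 m / 290 ka = 0.000725 m/yr = 0.725 mm/yr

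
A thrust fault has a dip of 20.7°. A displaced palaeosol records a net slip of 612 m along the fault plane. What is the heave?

572 m

heave = dip-slip × cos(dip) = 612 m × cos(20.7°) = 572 m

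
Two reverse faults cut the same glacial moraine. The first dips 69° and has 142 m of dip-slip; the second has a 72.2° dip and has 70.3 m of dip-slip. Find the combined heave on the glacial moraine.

72.4 m

heave_A = 142 × cos(69°) = 50.89 m
heave_B = 70.3 × cos(72.2°) = 21.49 m
total = 50.89 + 21.49 = 72.4 m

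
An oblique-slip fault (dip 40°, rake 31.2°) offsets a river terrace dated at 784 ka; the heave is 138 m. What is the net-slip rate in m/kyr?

dip-slip = heave / cos(dip) = 138 / cos(40°) = 180.1 m
net slip = dip-slip / sin(rake) = 180.1 / sin(31.2°) = 347.8 m
rate = 347.8 m / 784 ka = 0.000444 m/yr = 0.444 m/kyr

0.444 m/kyr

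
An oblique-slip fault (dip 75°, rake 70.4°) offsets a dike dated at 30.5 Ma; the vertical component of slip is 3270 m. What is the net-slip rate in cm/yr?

dip-slip = throw / sin(dip) = 3270 / sin(75°) = 3385 m
net slip = dip-slip / sin(rake) = 3385 / sin(70.4°) = 3594 m
rate = 3594 m / 30.5 Ma = 0.000118 m/yr = 0.0118 cm/yr

0.0118 cm/yr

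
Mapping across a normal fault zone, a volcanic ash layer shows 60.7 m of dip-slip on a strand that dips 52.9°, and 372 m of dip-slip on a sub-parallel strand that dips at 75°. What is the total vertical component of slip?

throw_A = 60.7 × sin(52.9°) = 48.41 m
throw_B = 372 × sin(75°) = 359.3 m
total = 48.41 + 359.3 = 408 m

408 m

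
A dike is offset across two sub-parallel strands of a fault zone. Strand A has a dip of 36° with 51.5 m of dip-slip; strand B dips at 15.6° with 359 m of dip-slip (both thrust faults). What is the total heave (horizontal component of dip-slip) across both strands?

heave_A = 51.5 × cos(36°) = 41.66 m
heave_B = 359 × cos(15.6°) = 345.8 m
total = 41.66 + 345.8 = 387 m

387 m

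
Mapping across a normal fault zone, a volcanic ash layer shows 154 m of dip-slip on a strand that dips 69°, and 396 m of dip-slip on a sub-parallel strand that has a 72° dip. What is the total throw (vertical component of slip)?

520 m

throw_A = 154 × sin(69°) = 143.8 m
throw_B = 396 × sin(72°) = 376.6 m
total = 143.8 + 376.6 = 520 m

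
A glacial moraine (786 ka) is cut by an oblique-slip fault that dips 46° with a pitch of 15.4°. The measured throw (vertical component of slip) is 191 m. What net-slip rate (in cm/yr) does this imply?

dip-slip = throw / sin(dip) = 191 / sin(46°) = 265.5 m
net slip = dip-slip / sin(rake) = 265.5 / sin(15.4°) = 999.9 m
rate = 999.9 m / 786 ka = 0.00127 m/yr = 0.127 cm/yr

0.127 cm/yr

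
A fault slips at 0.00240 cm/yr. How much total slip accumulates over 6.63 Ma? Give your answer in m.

159 m

slip = rate × time = 0.00240 cm/yr × 6.63 Ma = 159 m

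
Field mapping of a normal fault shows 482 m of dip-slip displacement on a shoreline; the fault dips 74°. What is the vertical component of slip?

463 m

throw = dip-slip × sin(dip) = 482 m × sin(74°) = 463 m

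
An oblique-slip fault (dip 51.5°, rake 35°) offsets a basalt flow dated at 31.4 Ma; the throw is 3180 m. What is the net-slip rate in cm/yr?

0.0226 cm/yr

dip-slip = throw / sin(dip) = 3180 / sin(51.5°) = 4063 m
net slip = dip-slip / sin(rake) = 4063 / sin(35°) = 7084 m
rate = 7084 m / 31.4 Ma = 0.000226 m/yr = 0.0226 cm/yr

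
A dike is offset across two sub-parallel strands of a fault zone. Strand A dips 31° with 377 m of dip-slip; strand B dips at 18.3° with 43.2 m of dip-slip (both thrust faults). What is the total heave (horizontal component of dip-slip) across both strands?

heave_A = 377 × cos(31°) = 323.2 m
heave_B = 43.2 × cos(18.3°) = 41.02 m
total = 323.2 + 41.02 = 364 m

364 m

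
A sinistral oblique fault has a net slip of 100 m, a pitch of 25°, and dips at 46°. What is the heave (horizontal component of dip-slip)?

dip-slip = net slip × sin(rake) = 100 m × sin(25°) = 42.26 m
heave = dip-slip × cos(dip) = 42.26 × cos(46°) = 29.4 m

29.4 m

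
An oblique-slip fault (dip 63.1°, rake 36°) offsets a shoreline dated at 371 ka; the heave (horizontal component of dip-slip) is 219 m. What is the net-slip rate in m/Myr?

dip-slip = heave / cos(dip) = 219 / cos(63.1°) = 484 m
net slip = dip-slip / sin(rake) = 484 / sin(36°) = 823.5 m
rate = 823.5 m / 371 ka = 0.00222 m/yr = 2220 m/Myr

2220 m/Myr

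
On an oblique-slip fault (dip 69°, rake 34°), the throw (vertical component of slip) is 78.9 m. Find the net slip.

dip-slip = throw / sin(dip) = 78.9 / sin(69°) = 84.51 m
net slip = dip-slip / sin(rake) = 84.51 / sin(34°) = 151 m

151 m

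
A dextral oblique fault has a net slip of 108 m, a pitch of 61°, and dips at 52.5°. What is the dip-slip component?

94.5 m

dip-slip = net slip × sin(rake) = 108 m × sin(61°) = 94.5 m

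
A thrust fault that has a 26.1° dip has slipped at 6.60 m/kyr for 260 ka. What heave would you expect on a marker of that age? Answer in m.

1540 m

dip-slip = rate × time = 6.60 m/kyr × 260 ka = 1716 m
heave = dip-slip × cos(dip) = 1716 × cos(26.1°) = 1540 m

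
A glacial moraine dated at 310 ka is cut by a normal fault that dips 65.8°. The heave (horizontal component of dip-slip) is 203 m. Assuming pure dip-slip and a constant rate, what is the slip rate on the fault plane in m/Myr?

dip-slip = heave / cos(dip) = 203 m / cos(65.8°) = 495.2 m
rate = 495.2 m / 310 ka = 0.00160 m/yr = 1600 m/Myr

1600 m/Myr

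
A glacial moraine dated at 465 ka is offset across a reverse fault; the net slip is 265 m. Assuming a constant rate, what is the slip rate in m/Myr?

570 m/Myr

rate = 265 m / 465 ka = 0.000570 m/yr = 570 m/Myr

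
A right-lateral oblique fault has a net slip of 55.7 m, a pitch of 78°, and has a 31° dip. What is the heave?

dip-slip = net slip × sin(rake) = 55.7 m × sin(78°) = 54.48 m
heave = dip-slip × cos(dip) = 54.48 × cos(31°) = 46.7 m

46.7 m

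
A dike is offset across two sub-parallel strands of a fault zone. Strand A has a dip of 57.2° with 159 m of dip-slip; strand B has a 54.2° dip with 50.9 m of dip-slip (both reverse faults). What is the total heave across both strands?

heave_A = 159 × cos(57.2°) = 86.13 m
heave_B = 50.9 × cos(54.2°) = 29.77 m
total = 86.13 + 29.77 = 116 m

116 m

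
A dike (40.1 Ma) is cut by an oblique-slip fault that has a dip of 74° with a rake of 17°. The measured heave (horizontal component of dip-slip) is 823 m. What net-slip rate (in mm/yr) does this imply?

dip-slip = heave / cos(dip) = 823 / cos(74°) = 2986 m
net slip = dip-slip / sin(rake) = 2986 / sin(17°) = 10210 m
rate = 10210 m / 40.1 Ma = 0.000255 m/yr = 0.255 mm/yr

0.255 mm/yr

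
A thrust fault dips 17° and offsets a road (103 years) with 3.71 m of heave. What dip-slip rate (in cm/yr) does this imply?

dip-slip = heave / cos(dip) = 3.71 m / cos(17°) = 3.880 m
rate = 3.880 m / 103 years = 0.0377 m/yr = 3.77 cm/yr

3.77 cm/yr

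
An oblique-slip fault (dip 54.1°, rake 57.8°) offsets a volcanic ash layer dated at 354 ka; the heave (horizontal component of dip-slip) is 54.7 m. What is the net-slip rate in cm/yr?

dip-slip = heave / cos(dip) = 54.7 / cos(54.1°) = 93.29 m
net slip = dip-slip / sin(rake) = 93.29 / sin(57.8°) = 110.2 m
rate = 110.2 m / 354 ka = 0.000311 m/yr = 0.0311 cm/yr

0.0311 cm/yr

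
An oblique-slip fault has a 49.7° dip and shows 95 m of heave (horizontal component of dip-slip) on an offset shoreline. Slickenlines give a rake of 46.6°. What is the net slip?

202 m

dip-slip = heave / cos(dip) = 95 / cos(49.7°) = 146.9 m
net slip = dip-slip / sin(rake) = 146.9 / sin(46.6°) = 202 m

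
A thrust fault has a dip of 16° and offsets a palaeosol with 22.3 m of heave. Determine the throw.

6.39 m

throw = heave × tan(dip) = 22.3 × tan(16°) = 6.39 m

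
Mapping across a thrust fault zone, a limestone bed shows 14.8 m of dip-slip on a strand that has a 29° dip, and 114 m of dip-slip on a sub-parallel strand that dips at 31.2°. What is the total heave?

110 m

heave_A = 14.8 × cos(29°) = 12.94 m
heave_B = 114 × cos(31.2°) = 97.51 m
total = 12.94 + 97.51 = 110 m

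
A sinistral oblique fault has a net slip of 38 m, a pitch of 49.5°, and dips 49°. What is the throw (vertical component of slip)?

21.8 m

dip-slip = net slip × sin(rake) = 38 m × sin(49.5°) = 28.90 m
throw = dip-slip × sin(dip) = 28.90 × sin(49°) = 21.8 m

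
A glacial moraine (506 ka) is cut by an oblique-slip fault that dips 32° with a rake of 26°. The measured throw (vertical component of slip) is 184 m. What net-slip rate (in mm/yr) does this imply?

dip-slip = throw / sin(dip) = 184 / sin(32°) = 347.2 m
net slip = dip-slip / sin(rake) = 347.2 / sin(26°) = 792.1 m
rate = 792.1 m / 506 ka = 0.00157 m/yr = 1.57 mm/yr

1.57 mm/yr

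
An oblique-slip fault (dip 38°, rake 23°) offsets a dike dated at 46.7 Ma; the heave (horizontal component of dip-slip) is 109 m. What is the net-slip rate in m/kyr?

dip-slip = heave / cos(dip) = 109 / cos(38°) = 138.3 m
net slip = dip-slip / sin(rake) = 138.3 / sin(23°) = 354 m
rate = 354 m / 46.7 Ma = 0.00000758 m/yr = 0.00758 m/kyr

0.00758 m/kyr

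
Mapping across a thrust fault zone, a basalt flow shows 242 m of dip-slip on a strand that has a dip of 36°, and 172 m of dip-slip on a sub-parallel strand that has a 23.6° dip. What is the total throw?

211 m

throw_A = 242 × sin(36°) = 142.2 m
throw_B = 172 × sin(23.6°) = 68.86 m
total = 142.2 + 68.86 = 211 m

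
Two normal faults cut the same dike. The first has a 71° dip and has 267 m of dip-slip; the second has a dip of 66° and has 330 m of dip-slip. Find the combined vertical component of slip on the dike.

554 m

throw_A = 267 × sin(71°) = 252.5 m
throw_B = 330 × sin(66°) = 301.5 m
total = 252.5 + 301.5 = 554 m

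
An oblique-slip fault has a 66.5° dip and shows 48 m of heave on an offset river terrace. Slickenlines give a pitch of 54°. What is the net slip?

dip-slip = heave / cos(dip) = 48 / cos(66.5°) = 120.4 m
net slip = dip-slip / sin(rake) = 120.4 / sin(54°) = 149 m

149 m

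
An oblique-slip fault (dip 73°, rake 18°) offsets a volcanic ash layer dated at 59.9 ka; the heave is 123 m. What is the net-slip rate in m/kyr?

22.7 m/kyr

dip-slip = heave / cos(dip) = 123 / cos(73°) = 420.7 m
net slip = dip-slip / sin(rake) = 420.7 / sin(18°) = 1361 m
rate = 1361 m / 59.9 ka = 0.0227 m/yr = 22.7 m/kyr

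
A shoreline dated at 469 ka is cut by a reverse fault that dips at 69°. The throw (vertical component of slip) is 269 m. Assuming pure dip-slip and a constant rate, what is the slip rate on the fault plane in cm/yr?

0.0614 cm/yr

dip-slip = throw / sin(dip) = 269 m / sin(69°) = 288.1 m
rate = 288.1 m / 469 ka = 0.000614 m/yr = 0.0614 cm/yr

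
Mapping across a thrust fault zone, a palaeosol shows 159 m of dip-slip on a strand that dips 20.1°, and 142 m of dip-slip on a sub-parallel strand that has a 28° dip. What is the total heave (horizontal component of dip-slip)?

heave_A = 159 × cos(20.1°) = 149.3 m
heave_B = 142 × cos(28°) = 125.4 m
total = 149.3 + 125.4 = 275 m

275 m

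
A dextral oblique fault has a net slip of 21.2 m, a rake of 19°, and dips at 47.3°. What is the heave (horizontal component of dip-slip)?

4.68 m

dip-slip = net slip × sin(rake) = 21.2 m × sin(19°) = 6.902 m
heave = dip-slip × cos(dip) = 6.902 × cos(47.3°) = 4.68 m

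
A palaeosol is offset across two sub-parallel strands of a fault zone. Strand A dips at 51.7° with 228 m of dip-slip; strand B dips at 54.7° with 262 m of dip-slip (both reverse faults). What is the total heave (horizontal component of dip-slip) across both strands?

heave_A = 228 × cos(51.7°) = 141.3 m
heave_B = 262 × cos(54.7°) = 151.4 m
total = 141.3 + 151.4 = 293 m

293 m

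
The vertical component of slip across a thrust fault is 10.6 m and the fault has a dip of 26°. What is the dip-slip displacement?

24.2 m

dip-slip = throw / sin(dip) = 10.6 / sin(26°) = 24.2 m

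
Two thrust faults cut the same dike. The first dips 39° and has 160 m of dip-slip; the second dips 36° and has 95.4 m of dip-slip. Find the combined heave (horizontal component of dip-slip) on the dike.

202 m

heave_A = 160 × cos(39°) = 124.3 m
heave_B = 95.4 × cos(36°) = 77.18 m
total = 124.3 + 77.18 = 202 m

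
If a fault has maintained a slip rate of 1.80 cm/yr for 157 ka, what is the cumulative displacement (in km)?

2.83 km

slip = rate × time = 1.80 cm/yr × 157 ka = 2830 m = 2.83 km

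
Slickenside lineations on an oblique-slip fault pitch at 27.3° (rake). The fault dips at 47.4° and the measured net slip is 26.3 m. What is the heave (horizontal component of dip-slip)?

dip-slip = net slip × sin(rake) = 26.3 m × sin(27.3°) = 12.06 m
heave = dip-slip × cos(dip) = 12.06 × cos(47.4°) = 8.16 m

8.16 m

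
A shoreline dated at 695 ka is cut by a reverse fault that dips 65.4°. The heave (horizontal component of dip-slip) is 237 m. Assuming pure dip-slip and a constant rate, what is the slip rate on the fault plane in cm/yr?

0.0819 cm/yr

dip-slip = heave / cos(dip) = 237 m / cos(65.4°) = 569.3 m
rate = 569.3 m / 695 ka = 0.000819 m/yr = 0.0819 cm/yr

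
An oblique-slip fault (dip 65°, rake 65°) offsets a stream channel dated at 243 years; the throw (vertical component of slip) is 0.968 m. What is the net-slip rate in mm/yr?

4.85 mm/yr

dip-slip = throw / sin(dip) = 0.968 / sin(65°) = 1.068 m
net slip = dip-slip / sin(rake) = 1.068 / sin(65°) = 1.178 m
rate = 1.178 m / 243 years = 0.00485 m/yr = 4.85 mm/yr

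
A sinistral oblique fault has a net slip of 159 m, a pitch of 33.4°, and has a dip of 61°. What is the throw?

76.6 m

dip-slip = net slip × sin(rake) = 159 m × sin(33.4°) = 87.53 m
throw = dip-slip × sin(dip) = 87.53 × sin(61°) = 76.6 m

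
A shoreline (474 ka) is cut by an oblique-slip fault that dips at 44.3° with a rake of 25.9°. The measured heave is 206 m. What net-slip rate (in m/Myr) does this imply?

dip-slip = heave / cos(dip) = 206 / cos(44.3°) = 287.8 m
net slip = dip-slip / sin(rake) = 287.8 / sin(25.9°) = 659 m
rate = 659 m / 474 ka = 0.00139 m/yr = 1390 m/Myr

1390 m/Myr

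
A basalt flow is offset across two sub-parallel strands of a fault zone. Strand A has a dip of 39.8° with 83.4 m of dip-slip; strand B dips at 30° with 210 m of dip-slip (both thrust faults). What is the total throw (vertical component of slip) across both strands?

throw_A = 83.4 × sin(39.8°) = 53.39 m
throw_B = 210 × sin(30°) = 105 m
total = 53.39 + 105 = 158 m

158 m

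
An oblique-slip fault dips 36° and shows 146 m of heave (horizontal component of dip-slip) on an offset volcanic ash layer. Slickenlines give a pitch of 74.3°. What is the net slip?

dip-slip = heave / cos(dip) = 146 / cos(36°) = 180.5 m
net slip = dip-slip / sin(rake) = 180.5 / sin(74.3°) = 187 m

187 m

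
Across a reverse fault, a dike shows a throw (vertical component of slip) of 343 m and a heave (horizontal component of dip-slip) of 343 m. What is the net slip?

485 m

net slip = √(throw² + heave²) = √(343² + 343²) = 485 m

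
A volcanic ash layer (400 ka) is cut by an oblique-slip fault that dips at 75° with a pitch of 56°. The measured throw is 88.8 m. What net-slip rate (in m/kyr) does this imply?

dip-slip = throw / sin(dip) = 88.8 / sin(75°) = 91.93 m
net slip = dip-slip / sin(rake) = 91.93 / sin(56°) = 110.9 m
rate = 110.9 m / 400 ka = 0.000277 m/yr = 0.277 m/kyr

0.277 m/kyr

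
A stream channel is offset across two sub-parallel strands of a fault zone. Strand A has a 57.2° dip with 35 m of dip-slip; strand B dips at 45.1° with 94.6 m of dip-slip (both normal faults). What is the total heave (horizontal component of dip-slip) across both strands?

85.7 m

heave_A = 35 × cos(57.2°) = 18.96 m
heave_B = 94.6 × cos(45.1°) = 66.78 m
total = 18.96 + 66.78 = 85.7 m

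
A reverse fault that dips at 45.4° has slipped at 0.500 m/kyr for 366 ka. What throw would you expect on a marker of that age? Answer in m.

130 m

dip-slip = rate × time = 0.500 m/kyr × 366 ka = 183 m
throw = dip-slip × sin(dip) = 183 × sin(45.4°) = 130 m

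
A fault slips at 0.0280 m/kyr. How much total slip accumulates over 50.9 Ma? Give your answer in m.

1430 m

slip = rate × time = 0.0280 m/kyr × 50.9 Ma = 1430 m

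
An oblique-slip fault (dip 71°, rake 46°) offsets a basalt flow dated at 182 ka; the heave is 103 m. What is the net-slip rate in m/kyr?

2.42 m/kyr

dip-slip = heave / cos(dip) = 103 / cos(71°) = 316.4 m
net slip = dip-slip / sin(rake) = 316.4 / sin(46°) = 439.8 m
rate = 439.8 m / 182 ka = 0.00242 m/yr = 2.42 m/kyr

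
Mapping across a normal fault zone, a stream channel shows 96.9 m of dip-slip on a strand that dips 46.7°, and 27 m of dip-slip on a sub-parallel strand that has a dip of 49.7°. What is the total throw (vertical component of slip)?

91.1 m

throw_A = 96.9 × sin(46.7°) = 70.52 m
throw_B = 27 × sin(49.7°) = 20.59 m
total = 70.52 + 20.59 = 91.1 m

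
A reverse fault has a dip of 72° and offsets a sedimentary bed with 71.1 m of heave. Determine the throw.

throw = heave × tan(dip) = 71.1 × tan(72°) = 219 m

219 m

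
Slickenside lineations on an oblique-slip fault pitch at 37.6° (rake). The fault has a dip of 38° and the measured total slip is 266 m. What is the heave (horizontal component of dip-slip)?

dip-slip = net slip × sin(rake) = 266 m × sin(37.6°) = 162.3 m
heave = dip-slip × cos(dip) = 162.3 × cos(38°) = 128 m

128 m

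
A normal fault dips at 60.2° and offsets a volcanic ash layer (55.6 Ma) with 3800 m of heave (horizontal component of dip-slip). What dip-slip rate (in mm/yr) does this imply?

0.138 mm/yr

dip-slip = heave / cos(dip) = 3800 m / cos(60.2°) = 7646 m
rate = 7646 m / 55.6 Ma = 0.000138 m/yr = 0.138 mm/yr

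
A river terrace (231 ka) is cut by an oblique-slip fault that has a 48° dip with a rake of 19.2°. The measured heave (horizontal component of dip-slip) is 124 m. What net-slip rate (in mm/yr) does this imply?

dip-slip = heave / cos(dip) = 124 / cos(48°) = 185.3 m
net slip = dip-slip / sin(rake) = 185.3 / sin(19.2°) = 563.5 m
rate = 563.5 m / 231 ka = 0.00244 m/yr = 2.44 mm/yr

2.44 mm/yr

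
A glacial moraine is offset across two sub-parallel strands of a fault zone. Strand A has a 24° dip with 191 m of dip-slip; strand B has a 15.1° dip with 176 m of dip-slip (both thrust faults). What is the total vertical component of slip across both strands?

throw_A = 191 × sin(24°) = 77.69 m
throw_B = 176 × sin(15.1°) = 45.85 m
total = 77.69 + 45.85 = 124 m

124 m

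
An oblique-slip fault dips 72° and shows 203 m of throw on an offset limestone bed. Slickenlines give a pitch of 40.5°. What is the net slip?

329 m

dip-slip = throw / sin(dip) = 203 / sin(72°) = 213.4 m
net slip = dip-slip / sin(rake) = 213.4 / sin(40.5°) = 329 m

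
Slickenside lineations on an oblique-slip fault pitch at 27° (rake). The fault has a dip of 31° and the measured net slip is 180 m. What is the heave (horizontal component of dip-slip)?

70 m

dip-slip = net slip × sin(rake) = 180 m × sin(27°) = 81.72 m
heave = dip-slip × cos(dip) = 81.72 × cos(31°) = 70 m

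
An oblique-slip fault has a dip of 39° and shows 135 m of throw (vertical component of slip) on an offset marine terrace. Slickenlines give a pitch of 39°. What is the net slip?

341 m

dip-slip = throw / sin(dip) = 135 / sin(39°) = 214.5 m
net slip = dip-slip / sin(rake) = 214.5 / sin(39°) = 341 m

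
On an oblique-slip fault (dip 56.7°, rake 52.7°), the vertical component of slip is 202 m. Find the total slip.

304 m

dip-slip = throw / sin(dip) = 202 / sin(56.7°) = 241.7 m
net slip = dip-slip / sin(rake) = 241.7 / sin(52.7°) = 304 m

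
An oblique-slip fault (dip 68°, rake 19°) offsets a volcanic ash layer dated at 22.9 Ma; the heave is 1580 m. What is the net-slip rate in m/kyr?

0.566 m/kyr

dip-slip = heave / cos(dip) = 1580 / cos(68°) = 4218 m
net slip = dip-slip / sin(rake) = 4218 / sin(19°) = 12960 m
rate = 12960 m / 22.9 Ma = 0.000566 m/yr = 0.566 m/kyr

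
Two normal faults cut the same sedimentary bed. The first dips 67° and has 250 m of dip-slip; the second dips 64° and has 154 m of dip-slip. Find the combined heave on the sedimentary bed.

165 m

heave_A = 250 × cos(67°) = 97.68 m
heave_B = 154 × cos(64°) = 67.51 m
total = 97.68 + 67.51 = 165 m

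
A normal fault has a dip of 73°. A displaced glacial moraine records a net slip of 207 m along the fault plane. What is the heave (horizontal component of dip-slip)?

heave = dip-slip × cos(dip) = 207 m × cos(73°) = 60.5 m

60.5 m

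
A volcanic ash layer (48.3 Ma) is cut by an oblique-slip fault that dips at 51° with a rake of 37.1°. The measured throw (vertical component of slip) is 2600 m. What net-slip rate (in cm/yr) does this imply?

0.0115 cm/yr

dip-slip = throw / sin(dip) = 2600 / sin(51°) = 3346 m
net slip = dip-slip / sin(rake) = 3346 / sin(37.1°) = 5546 m
rate = 5546 m / 48.3 Ma = 0.000115 m/yr = 0.0115 cm/yr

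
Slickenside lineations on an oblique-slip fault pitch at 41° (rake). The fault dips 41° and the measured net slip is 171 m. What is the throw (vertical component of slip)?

73.6 m

dip-slip = net slip × sin(rake) = 171 m × sin(41°) = 112.2 m
throw = dip-slip × sin(dip) = 112.2 × sin(41°) = 73.6 m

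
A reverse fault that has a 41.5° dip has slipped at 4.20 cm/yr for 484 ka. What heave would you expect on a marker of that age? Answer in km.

15.2 km

dip-slip = rate × time = 4.20 cm/yr × 484 ka = 20330 m
heave = dip-slip × cos(dip) = 20330 × cos(41.5°) = 15200 m = 15.2 km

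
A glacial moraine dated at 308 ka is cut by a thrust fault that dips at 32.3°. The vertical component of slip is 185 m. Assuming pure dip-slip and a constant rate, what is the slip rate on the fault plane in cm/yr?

dip-slip = throw / sin(dip) = 185 m / sin(32.3°) = 346.2 m
rate = 346.2 m / 308 ka = 0.00112 m/yr = 0.112 cm/yr

0.112 cm/yr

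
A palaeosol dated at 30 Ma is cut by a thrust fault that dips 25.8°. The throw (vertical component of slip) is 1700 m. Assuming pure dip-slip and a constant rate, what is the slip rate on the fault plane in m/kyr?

dip-slip = throw / sin(dip) = 1700 m / sin(25.8°) = 3906 m
rate = 3906 m / 30 Ma = 0.000130 m/yr = 0.130 m/kyr

0.130 m/kyr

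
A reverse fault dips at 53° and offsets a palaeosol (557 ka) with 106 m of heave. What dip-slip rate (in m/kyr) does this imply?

dip-slip = heave / cos(dip) = 106 m / cos(53°) = 176.1 m
rate = 176.1 m / 557 ka = 0.000316 m/yr = 0.316 m/kyr

0.316 m/kyr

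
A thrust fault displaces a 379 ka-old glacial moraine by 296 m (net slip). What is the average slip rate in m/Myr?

rate = 296 m / 379 ka = 0.000781 m/yr = 781 m/Myr

781 m/Myr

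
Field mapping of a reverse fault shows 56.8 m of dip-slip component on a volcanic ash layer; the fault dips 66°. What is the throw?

51.9 m

throw = dip-slip × sin(dip) = 56.8 m × sin(66°) = 51.9 m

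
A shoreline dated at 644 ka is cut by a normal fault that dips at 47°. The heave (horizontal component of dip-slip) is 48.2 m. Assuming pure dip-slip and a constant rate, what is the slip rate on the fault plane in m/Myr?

dip-slip = heave / cos(dip) = 48.2 m / cos(47°) = 70.67 m
rate = 70.67 m / 644 ka = 0.000110 m/yr = 110 m/Myr

110 m/Myr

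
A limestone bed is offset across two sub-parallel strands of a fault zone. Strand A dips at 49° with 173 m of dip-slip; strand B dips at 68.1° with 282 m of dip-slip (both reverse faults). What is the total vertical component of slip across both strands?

throw_A = 173 × sin(49°) = 130.6 m
throw_B = 282 × sin(68.1°) = 261.6 m
total = 130.6 + 261.6 = 392 m

392 m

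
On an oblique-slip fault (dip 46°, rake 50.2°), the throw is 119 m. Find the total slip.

215 m

dip-slip = throw / sin(dip) = 119 / sin(46°) = 165.4 m
net slip = dip-slip / sin(rake) = 165.4 / sin(50.2°) = 215 m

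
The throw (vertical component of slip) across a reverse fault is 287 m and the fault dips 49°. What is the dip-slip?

380 m

dip-slip = throw / sin(dip) = 287 / sin(49°) = 380 m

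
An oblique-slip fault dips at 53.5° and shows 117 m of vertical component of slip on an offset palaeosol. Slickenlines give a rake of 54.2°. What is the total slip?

179 m

dip-slip = throw / sin(dip) = 117 / sin(53.5°) = 145.5 m
net slip = dip-slip / sin(rake) = 145.5 / sin(54.2°) = 179 m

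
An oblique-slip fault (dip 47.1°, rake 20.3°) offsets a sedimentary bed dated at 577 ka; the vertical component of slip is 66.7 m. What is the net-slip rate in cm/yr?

dip-slip = throw / sin(dip) = 66.7 / sin(47.1°) = 91.05 m
net slip = dip-slip / sin(rake) = 91.05 / sin(20.3°) = 262.4 m
rate = 262.4 m / 577 ka = 0.000455 m/yr = 0.0455 cm/yr

0.0455 cm/yr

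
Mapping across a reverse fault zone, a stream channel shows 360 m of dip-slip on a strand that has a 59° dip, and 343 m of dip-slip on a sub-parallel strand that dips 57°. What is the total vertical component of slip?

596 m

throw_A = 360 × sin(59°) = 308.6 m
throw_B = 343 × sin(57°) = 287.7 m
total = 308.6 + 287.7 = 596 m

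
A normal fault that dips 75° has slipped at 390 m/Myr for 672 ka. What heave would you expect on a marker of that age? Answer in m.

dip-slip = rate × time = 390 m/Myr × 672 ka = 262.1 m
heave = dip-slip × cos(dip) = 262.1 × cos(75°) = 67.8 m

67.8 m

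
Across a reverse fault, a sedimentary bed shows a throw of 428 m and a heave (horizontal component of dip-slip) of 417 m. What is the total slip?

net slip = √(throw² + heave²) = √(428² + 417²) = 598 m

598 m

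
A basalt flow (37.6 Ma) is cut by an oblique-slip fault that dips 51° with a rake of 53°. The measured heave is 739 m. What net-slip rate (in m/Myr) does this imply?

39.1 m/Myr

dip-slip = heave / cos(dip) = 739 / cos(51°) = 1174 m
net slip = dip-slip / sin(rake) = 1174 / sin(53°) = 1470 m
rate = 1470 m / 37.6 Ma = 0.0000391 m/yr = 39.1 m/Myr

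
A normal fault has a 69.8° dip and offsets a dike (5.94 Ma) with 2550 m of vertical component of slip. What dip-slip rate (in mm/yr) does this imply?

0.457 mm/yr

dip-slip = throw / sin(dip) = 2550 m / sin(69.8°) = 2717 m
rate = 2717 m / 5.94 Ma = 0.000457 m/yr = 0.457 mm/yr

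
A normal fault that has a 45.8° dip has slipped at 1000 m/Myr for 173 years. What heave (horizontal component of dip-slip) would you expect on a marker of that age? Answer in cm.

dip-slip = rate × time = 1000 m/Myr × 173 years = 0.1730 m
heave = dip-slip × cos(dip) = 0.1730 × cos(45.8°) = 0.121 m = 12.1 cm

12.1 cm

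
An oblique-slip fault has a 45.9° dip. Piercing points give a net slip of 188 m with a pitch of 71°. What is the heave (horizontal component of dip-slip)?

124 m

dip-slip = net slip × sin(rake) = 188 m × sin(71°) = 177.8 m
heave = dip-slip × cos(dip) = 177.8 × cos(45.9°) = 124 m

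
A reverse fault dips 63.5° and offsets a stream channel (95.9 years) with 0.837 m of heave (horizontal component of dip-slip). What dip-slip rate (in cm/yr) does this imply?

dip-slip = heave / cos(dip) = 0.837 m / cos(63.5°) = 1.876 m
rate = 1.876 m / 95.9 years = 0.0196 m/yr = 1.96 cm/yr

1.96 cm/yr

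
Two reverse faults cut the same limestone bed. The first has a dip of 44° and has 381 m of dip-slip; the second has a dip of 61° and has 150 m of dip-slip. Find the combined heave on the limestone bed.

heave_A = 381 × cos(44°) = 274.1 m
heave_B = 150 × cos(61°) = 72.72 m
total = 274.1 + 72.72 = 347 m

347 m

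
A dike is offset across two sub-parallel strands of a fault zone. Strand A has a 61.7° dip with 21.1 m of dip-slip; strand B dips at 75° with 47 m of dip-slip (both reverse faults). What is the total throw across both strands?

64 m

throw_A = 21.1 × sin(61.7°) = 18.58 m
throw_B = 47 × sin(75°) = 45.40 m
total = 18.58 + 45.40 = 64 m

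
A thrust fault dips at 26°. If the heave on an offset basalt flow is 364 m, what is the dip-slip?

dip-slip = heave / cos(dip) = 364 / cos(26°) = 405 m

405 m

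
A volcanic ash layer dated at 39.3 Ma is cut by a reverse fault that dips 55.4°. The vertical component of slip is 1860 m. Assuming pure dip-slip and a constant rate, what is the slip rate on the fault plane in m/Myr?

57.5 m/Myr

dip-slip = throw / sin(dip) = 1860 m / sin(55.4°) = 2260 m
rate = 2260 m / 39.3 Ma = 0.0000575 m/yr = 57.5 m/Myr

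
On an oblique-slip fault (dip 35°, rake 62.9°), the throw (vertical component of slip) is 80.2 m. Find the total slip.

157 m

dip-slip = throw / sin(dip) = 80.2 / sin(35°) = 139.8 m
net slip = dip-slip / sin(rake) = 139.8 / sin(62.9°) = 157 m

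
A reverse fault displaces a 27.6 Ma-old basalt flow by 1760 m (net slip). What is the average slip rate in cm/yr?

0.00638 cm/yr

rate = 1760 m / 27.6 Ma = 0.0000638 m/yr = 0.00638 cm/yr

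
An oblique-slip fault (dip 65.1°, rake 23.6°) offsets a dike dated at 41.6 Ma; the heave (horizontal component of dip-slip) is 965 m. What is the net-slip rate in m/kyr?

dip-slip = heave / cos(dip) = 965 / cos(65.1°) = 2292 m
net slip = dip-slip / sin(rake) = 2292 / sin(23.6°) = 5725 m
rate = 5725 m / 41.6 Ma = 0.000138 m/yr = 0.138 m/kyr

0.138 m/kyr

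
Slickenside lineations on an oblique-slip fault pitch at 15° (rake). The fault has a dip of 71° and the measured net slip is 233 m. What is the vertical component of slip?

57 m

dip-slip = net slip × sin(rake) = 233 m × sin(15°) = 60.30 m
throw = dip-slip × sin(dip) = 60.30 × sin(71°) = 57 m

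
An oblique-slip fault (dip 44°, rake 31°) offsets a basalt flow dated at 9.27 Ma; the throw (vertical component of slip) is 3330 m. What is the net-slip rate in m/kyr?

1 m/kyr

dip-slip = throw / sin(dip) = 3330 / sin(44°) = 4794 m
net slip = dip-slip / sin(rake) = 4794 / sin(31°) = 9308 m
rate = 9308 m / 9.27 Ma = 0.00100 m/yr = 1 m/kyr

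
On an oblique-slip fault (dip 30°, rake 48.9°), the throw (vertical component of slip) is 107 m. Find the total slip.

dip-slip = throw / sin(dip) = 107 / sin(30°) = 214 m
net slip = dip-slip / sin(rake) = 214 / sin(48.9°) = 284 m

284 m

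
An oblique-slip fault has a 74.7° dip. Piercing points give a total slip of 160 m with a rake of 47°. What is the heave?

30.9 m

dip-slip = net slip × sin(rake) = 160 m × sin(47°) = 117 m
heave = dip-slip × cos(dip) = 117 × cos(74.7°) = 30.9 m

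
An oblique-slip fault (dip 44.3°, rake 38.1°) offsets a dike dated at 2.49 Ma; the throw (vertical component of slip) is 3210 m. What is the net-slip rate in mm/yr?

2.99 mm/yr

dip-slip = throw / sin(dip) = 3210 / sin(44.3°) = 4596 m
net slip = dip-slip / sin(rake) = 4596 / sin(38.1°) = 7449 m
rate = 7449 m / 2.49 Ma = 0.00299 m/yr = 2.99 mm/yr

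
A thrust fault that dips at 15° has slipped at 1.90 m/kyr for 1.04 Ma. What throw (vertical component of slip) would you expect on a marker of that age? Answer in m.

511 m

dip-slip = rate × time = 1.90 m/kyr × 1.04 Ma = 1976 m
throw = dip-slip × sin(dip) = 1976 × sin(15°) = 511 m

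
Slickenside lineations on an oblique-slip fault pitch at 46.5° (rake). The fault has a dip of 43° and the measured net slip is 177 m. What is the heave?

93.9 m

dip-slip = net slip × sin(rake) = 177 m × sin(46.5°) = 128.4 m
heave = dip-slip × cos(dip) = 128.4 × cos(43°) = 93.9 m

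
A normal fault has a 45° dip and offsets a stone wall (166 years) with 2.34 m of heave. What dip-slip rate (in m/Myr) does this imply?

dip-slip = heave / cos(dip) = 2.34 m / cos(45°) = 3.309 m
rate = 3.309 m / 166 years = 0.0199 m/yr = 19900 m/Myr

19900 m/Myr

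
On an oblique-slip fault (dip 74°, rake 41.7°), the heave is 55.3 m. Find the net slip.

dip-slip = heave / cos(dip) = 55.3 / cos(74°) = 200.6 m
net slip = dip-slip / sin(rake) = 200.6 / sin(41.7°) = 302 m

302 m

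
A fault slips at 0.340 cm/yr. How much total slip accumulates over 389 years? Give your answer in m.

slip = rate × time = 0.340 cm/yr × 389 years = 1.32 m

1.32 m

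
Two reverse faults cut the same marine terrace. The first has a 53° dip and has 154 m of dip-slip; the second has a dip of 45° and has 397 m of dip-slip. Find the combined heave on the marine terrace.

heave_A = 154 × cos(53°) = 92.68 m
heave_B = 397 × cos(45°) = 280.7 m
total = 92.68 + 280.7 = 373 m

373 m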